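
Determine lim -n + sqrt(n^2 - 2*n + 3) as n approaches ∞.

-1

An ∞ − ∞ form. Rationalising with the conjugate, the difference becomes (-2n + 3) / (√(n^2 - 2*n + 3) + n).
For large n the denominator behaves like 2·n, so the quotient tends to -2/2 = -1.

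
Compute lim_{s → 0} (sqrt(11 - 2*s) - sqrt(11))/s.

Substitution gives 0/0. Multiply numerator and denominator by the conjugate √(11 - 2s) + √11.
The numerator becomes (11 - 2s) − 11 = -2s, so the expression simplifies to -2/(√(11 - 2s) + √11).
Letting s → 0 gives -2/(2√11) = -√(11)/11.

-√(11)/11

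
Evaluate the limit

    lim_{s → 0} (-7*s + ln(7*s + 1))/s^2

Direct substitution gives 0/0.
Apply L'Hôpital: lim (-7 + 7/(7*s + 1))/(2*s), still 0/0.
After 2 applications of L'Hôpital's rule the quotient is (-49/(7*s + 1)^2)/(2); substituting s = 0 gives -49/2.

-49/2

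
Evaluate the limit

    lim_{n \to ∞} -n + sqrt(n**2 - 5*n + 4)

-5/2

This has the form ∞ − ∞. Multiply and divide by the conjugate √(n^2 - 5*n + 4) + n.
That gives (-5n + 4) / (√(n^2 - 5*n + 4) + n).
Divide numerator and denominator by n: the limit is -5/(2·1) = -5/2.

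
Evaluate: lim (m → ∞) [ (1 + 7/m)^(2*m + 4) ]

e^(14)

The base → 1 and the exponent → ∞: a 1^∞ form.
Take logarithms: (2m + 4)·ln(1 + 7/m). Since ln(1+u) ~ u for small u, this behaves like (2m)·(7/m) → 14.
So the limit is e^(14).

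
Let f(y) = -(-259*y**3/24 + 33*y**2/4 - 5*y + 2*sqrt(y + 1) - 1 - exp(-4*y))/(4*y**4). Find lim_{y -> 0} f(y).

2063/768

Substitution gives 0/0; apply L'Hôpital's rule 4 times.
After differentiating numerator and denominator 4 times the quotient is (-256*e^(-4*y) - 15/(8*(y + 1)^(7/2)))/(-96); at y = 0 this is 2063/768.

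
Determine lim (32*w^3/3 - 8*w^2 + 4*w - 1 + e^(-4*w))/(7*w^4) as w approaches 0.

Direct substitution gives 0/0.
Apply L'Hôpital: lim (32*w^2 - 16*w + 4 - 4*e^(-4*w))/(28*w^3), still 0/0.
Apply L'Hôpital: lim (64*w - 16 + 16*e^(-4*w))/(84*w^2), still 0/0.
Apply L'Hôpital: lim (64 - 64*e^(-4*w))/(168*w), still 0/0.
After 4 applications of L'Hôpital's rule the quotient is (256*e^(-4*w))/(168); substituting w = 0 gives 32/21.

32/21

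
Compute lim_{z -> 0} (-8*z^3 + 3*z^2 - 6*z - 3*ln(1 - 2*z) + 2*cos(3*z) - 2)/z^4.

75/4

Substitution gives 0/0 (the numerator vanishes to order 4).
Expand each term to order z^4: the coefficient of z^4 in 2·cos(3z) is 27/4 and in -3·ln(1 - 2z) is 12.
Lower-order terms cancel with the polynomial part, so the numerator is (75/4)·z^4 + o(z^4), and the limit is (75/4)/(1) = 75/4.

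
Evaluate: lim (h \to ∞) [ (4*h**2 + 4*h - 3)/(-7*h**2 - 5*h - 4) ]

Numerator and denominator both have degree 2.
Dividing every term by h^2, all lower-order terms vanish and the limit is the ratio of leading coefficients, 4/(-7) = -4/7.

-4/7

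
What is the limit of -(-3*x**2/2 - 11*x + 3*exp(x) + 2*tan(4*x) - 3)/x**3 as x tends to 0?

Substitution gives 0/0 (the numerator vanishes to order 3).
Expand each term to order x^3: the coefficient of x^3 in 3·e^(x) is 1/2 and in 2·tan(4x) is 128/3.
Lower-order terms cancel with the polynomial part, so the numerator is (259/6)·x^3 + o(x^3), and the limit is (259/6)/(-1) = -259/6.

-259/6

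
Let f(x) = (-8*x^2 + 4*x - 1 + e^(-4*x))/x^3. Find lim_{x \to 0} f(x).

-32/3

Direct substitution gives 0/0.
Apply L'Hôpital: lim (-16*x + 4 - 4*e^(-4*x))/(3*x^2), still 0/0.
Apply L'Hôpital: lim (-16 + 16*e^(-4*x))/(6*x), still 0/0.
After 3 applications of L'Hôpital's rule the quotient is (-64*e^(-4*x))/(6); substituting x = 0 gives -32/3.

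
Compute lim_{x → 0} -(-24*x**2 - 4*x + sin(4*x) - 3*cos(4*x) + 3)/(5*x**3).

Substitution gives 0/0 (the numerator vanishes to order 3).
Expand each term to order x^3: the coefficient of x^3 in sin(4x) is -32/3 and in -3·cos(4x) is 0.
Lower-order terms cancel with the polynomial part, so the numerator is (-32/3)·x^3 + o(x^3), and the limit is (-32/3)/(-5) = 32/15.

32/15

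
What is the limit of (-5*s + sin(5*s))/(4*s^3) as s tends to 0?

Direct substitution gives 0/0.
Apply L'Hôpital: lim (5*cos(5*s) - 5)/(12*s^2), still 0/0.
Apply L'Hôpital: lim (-25*sin(5*s))/(24*s), still 0/0.
After 3 applications of L'Hôpital's rule the quotient is (-125*cos(5*s))/(24); substituting s = 0 gives -125/24.

-125/24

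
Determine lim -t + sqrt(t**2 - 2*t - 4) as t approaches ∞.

An ∞ − ∞ form. Rationalising with the conjugate, the difference becomes (-2t - 4) / (√(t^2 - 2*t - 4) + t).
For large t the denominator behaves like 2·t, so the quotient tends to -2/2 = -1.

-1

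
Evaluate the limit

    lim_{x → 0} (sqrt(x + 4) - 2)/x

1/4

Substitution gives 0/0. Multiply numerator and denominator by the conjugate √(4 + x) + √4.
The numerator becomes (4 + x) − 4 = x, so the expression simplifies to 1/(√(4 + x) + √4).
Letting x → 0 gives 1/(2√4) = 1/4.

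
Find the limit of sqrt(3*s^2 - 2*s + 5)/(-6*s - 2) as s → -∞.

√(3)/6

For large |s|, √(3*s^2 - 2*s + 5) ≈ √3·|s| and the denominator ≈ -6s.
Since s → −∞, |s| = −s, giving −√3/(-6) = √(3)/6.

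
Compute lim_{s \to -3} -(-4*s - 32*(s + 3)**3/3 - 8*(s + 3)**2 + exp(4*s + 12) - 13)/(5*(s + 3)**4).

Direct substitution gives 0/0.
Apply L'Hôpital: lim (-16*s - 32*(s + 3)^2 + 4*e^(4*s + 12) - 52)/(-20*(s + 3)^3), still 0/0.
Apply L'Hôpital: lim (-64*s + 16*e^(4*s + 12) - 208)/(-60*(s + 3)^2), still 0/0.
Apply L'Hôpital: lim (64*e^(4*s + 12) - 64)/(-120*s - 360), still 0/0.
After 4 applications of L'Hôpital's rule the quotient is (256*e^(4*s + 12))/(-120); substituting s = -3 gives -32/15.

-32/15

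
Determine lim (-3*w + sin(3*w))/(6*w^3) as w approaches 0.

-3/4

Direct substitution gives 0/0.
Apply L'Hôpital: lim (3*cos(3*w) - 3)/(18*w^2), still 0/0.
Apply L'Hôpital: lim (-9*sin(3*w))/(36*w), still 0/0.
After 3 applications of L'Hôpital's rule the quotient is (-27*cos(3*w))/(36); substituting w = 0 gives -3/4.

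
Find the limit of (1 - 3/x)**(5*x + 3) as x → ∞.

e^(-15)

Let L be the limit and take ln: ln L = lim (5x + 3)·ln(1 - 3/x) = lim (5x + 3)·(-3/x + O(1/x²)) = -15.
Hence L = e^(-15).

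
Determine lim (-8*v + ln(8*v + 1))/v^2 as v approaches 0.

Direct substitution gives 0/0.
Apply L'Hôpital: lim (-8 + 8/(8*v + 1))/(2*v), still 0/0.
After 2 applications of L'Hôpital's rule the quotient is (-64/(8*v + 1)^2)/(2); substituting v = 0 gives -32.

-32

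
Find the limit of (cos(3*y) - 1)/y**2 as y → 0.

Direct substitution gives 0/0.
Apply L'Hôpital: lim (-3*sin(3*y))/(2*y), still 0/0.
After 2 applications of L'Hôpital's rule the quotient is (-9*cos(3*y))/(2); substituting y = 0 gives -9/2.

-9/2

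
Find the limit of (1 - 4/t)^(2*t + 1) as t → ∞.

e^(-8)

Write it as [(1 - 4/t)^t]^(2) · (1 - 4/t)^(1). The bracketed term tends to e^(-4) and the second factor to 1, so the limit is e^(-8).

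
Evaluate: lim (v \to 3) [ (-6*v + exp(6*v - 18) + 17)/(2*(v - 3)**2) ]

9

Direct substitution gives 0/0.
Apply L'Hôpital: lim (6*e^(6*v - 18) - 6)/(4*v - 12), still 0/0.
After 2 applications of L'Hôpital's rule the quotient is (36*e^(6*v - 18))/(4); substituting v = 3 gives 9.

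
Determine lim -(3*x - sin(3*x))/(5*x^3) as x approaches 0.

-9/10

Direct substitution gives 0/0.
Apply L'Hôpital: lim (3 - 3*cos(3*x))/(-15*x^2), still 0/0.
Apply L'Hôpital: lim (9*sin(3*x))/(-30*x), still 0/0.
After 3 applications of L'Hôpital's rule the quotient is (27*cos(3*x))/(-30); substituting x = 0 gives -9/10.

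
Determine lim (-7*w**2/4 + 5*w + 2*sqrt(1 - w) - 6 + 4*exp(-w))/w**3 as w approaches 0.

-19/24

Substitution gives 0/0 (the numerator vanishes to order 3).
Expand each term to order w^3: the coefficient of w^3 in 2·√(1 - w) is -1/8 and in 4·e^(-w) is -2/3.
Lower-order terms cancel with the polynomial part, so the numerator is (-19/24)·w^3 + o(w^3), and the limit is (-19/24)/(1) = -19/24.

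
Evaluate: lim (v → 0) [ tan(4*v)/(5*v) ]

4/5

Substitution gives 0/0.
Since tan(u)/u → 1 as u → 0, tan(4v)/(4v) → 1 and the limit is 4/5.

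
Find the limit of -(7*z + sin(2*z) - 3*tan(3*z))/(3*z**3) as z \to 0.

85/9

Substitution gives 0/0; apply L'Hôpital's rule 3 times.
After differentiating numerator and denominator 3 times the quotient is (-8*cos(2*z) - 486*tan(3*z)^4 - 648*tan(3*z)^2 - 162)/(-18); at z = 0 this is 85/9.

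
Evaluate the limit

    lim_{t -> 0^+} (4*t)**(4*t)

1

Base → 0⁺ and exponent → 0⁺: a 0^0 form.
Take logs: 4t·ln(4t). This is 0·(−∞); rewriting as ln(4t)/(1/(4t)) and applying L'Hôpital gives 0.
Hence the limit is e^0 = 1.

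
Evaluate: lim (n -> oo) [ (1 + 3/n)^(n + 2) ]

Write it as [(1 + 3/n)^n]^(1) · (1 + 3/n)^(2). The bracketed term tends to e^(3) and the second factor to 1, so the limit is e^(3).

e^(3)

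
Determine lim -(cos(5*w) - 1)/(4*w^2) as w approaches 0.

25/8

Direct substitution gives 0/0.
Apply L'Hôpital: lim (-5*sin(5*w))/(-8*w), still 0/0.
After 2 applications of L'Hôpital's rule the quotient is (-25*cos(5*w))/(-8); substituting w = 0 gives 25/8.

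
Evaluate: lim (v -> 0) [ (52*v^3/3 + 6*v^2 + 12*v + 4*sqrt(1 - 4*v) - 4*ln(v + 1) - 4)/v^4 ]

Substitution gives 0/0; apply L'Hôpital's rule 4 times.
After differentiating numerator and denominator 4 times the quotient is (24/(v + 1)^4 - 960/(1 - 4*v)^(7/2))/(24); at v = 0 this is -39.

-39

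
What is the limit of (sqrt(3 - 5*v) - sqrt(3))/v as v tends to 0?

-5*√(3)/6

A 0/0 form; rationalise with √(3 - 5v) + √3. This collapses the numerator to -5v, leaving -5/(√(3 - 5v) + √3) → -5/(2√3) = -5*√(3)/6.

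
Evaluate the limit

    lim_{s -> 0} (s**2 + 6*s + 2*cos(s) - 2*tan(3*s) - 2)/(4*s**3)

-9/2

Substitution gives 0/0 (the numerator vanishes to order 3).
Expand each term to order s^3: the coefficient of s^3 in -2·tan(3s) is -18 and in 2·cos(s) is 0.
Lower-order terms cancel with the polynomial part, so the numerator is (-18)·s^3 + o(s^3), and the limit is (-18)/(4) = -9/2.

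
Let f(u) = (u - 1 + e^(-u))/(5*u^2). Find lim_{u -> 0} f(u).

Direct substitution gives 0/0.
Apply L'Hôpital: lim (1 - e^(-u))/(10*u), still 0/0.
After 2 applications of L'Hôpital's rule the quotient is (e^(-u))/(10); substituting u = 0 gives 1/10.

1/10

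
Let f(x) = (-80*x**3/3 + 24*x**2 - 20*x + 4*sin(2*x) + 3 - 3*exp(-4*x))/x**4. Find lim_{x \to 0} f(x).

Substitution gives 0/0; apply L'Hôpital's rule 4 times.
After differentiating numerator and denominator 4 times the quotient is (64*sin(2*x) - 768*e^(-4*x))/(24); at x = 0 this is -32.

-32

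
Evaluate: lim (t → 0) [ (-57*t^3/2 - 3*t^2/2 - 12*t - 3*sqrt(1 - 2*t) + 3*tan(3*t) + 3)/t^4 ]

Substitution gives 0/0; apply L'Hôpital's rule 4 times.
After differentiating numerator and denominator 4 times the quotient is (5832*tan(3*t)^3/cos(3*t)^2 + 3888*tan(3*t)/cos(3*t)^2 + 45/(1 - 2*t)^(7/2))/(24); at t = 0 this is 15/8.

15/8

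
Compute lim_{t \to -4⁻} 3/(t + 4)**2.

As t → -4⁻, (t + 4) → 0⁻, so (t + 4)^2 → 0⁺ and 3/(t + 4)^2 → ∞.

∞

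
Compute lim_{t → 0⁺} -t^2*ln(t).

This is a 0·(−∞) form. Rewrite as -1·ln(t) / t^(−2) and apply L'Hôpital:
the derivative quotient is -1·(1/t) / (−2·t^(−3)) = (1/2)·t^2 → 0.

0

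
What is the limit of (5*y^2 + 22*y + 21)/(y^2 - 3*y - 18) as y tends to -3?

At y = -3 both the top and bottom vanish — a removable singularity. Factoring out (y + 3) from each leaves (5*y + 7)/(y - 6), which at y = -3 equals 8/9.

8/9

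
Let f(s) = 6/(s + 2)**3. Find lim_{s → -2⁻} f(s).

-∞

As s → -2⁻, (s + 2) → 0⁻, so (s + 2)^3 → 0⁻ and 6/(s + 2)^3 → -∞.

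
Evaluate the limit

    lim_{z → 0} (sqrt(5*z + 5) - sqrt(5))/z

Substitution gives 0/0. Multiply numerator and denominator by the conjugate √(5 + 5z) + √5.
The numerator becomes (5 + 5z) − 5 = 5z, so the expression simplifies to 5/(√(5 + 5z) + √5).
Letting z → 0 gives 5/(2√5) = √(5)/2.

√(5)/2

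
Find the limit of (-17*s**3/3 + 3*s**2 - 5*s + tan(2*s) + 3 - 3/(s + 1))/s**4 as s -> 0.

Substitution gives 0/0; apply L'Hôpital's rule 4 times.
After differentiating numerator and denominator 4 times the quotient is (8*(16*(s + 1)^5*(3*tan(2*s)^2 + 2)*tan(2*s)/cos(2*s)^2 - 9)/(s + 1)^5)/(24); at s = 0 this is -3.

-3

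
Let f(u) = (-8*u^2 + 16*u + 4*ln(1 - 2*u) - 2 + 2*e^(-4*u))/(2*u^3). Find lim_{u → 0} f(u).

Substitution gives 0/0 (the numerator vanishes to order 3).
Expand each term to order u^3: the coefficient of u^3 in 2·e^(-4u) is -64/3 and in 4·ln(1 - 2u) is -32/3.
Lower-order terms cancel with the polynomial part, so the numerator is (-32)·u^3 + o(u^3), and the limit is (-32)/(2) = -16.

-16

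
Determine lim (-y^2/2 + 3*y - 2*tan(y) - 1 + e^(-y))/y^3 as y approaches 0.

Substitution gives 0/0; apply L'Hôpital's rule 3 times.
After differentiating numerator and denominator 3 times the quotient is (-12*tan(y)^4 - 16*tan(y)^2 - 4 - e^(-y))/(6); at y = 0 this is -5/6.

-5/6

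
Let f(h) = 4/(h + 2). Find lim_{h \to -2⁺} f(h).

∞

As h → -2⁺, (h + 2) → 0⁺, so (h + 2)^1 → 0⁺ and 4/(h + 2)^1 → ∞.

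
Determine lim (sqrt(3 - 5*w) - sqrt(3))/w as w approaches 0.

Substitution gives 0/0. Multiply numerator and denominator by the conjugate √(3 - 5w) + √3.
The numerator becomes (3 - 5w) − 3 = -5w, so the expression simplifies to -5/(√(3 - 5w) + √3).
Letting w → 0 gives -5/(2√3) = -5*√(3)/6.

-5*√(3)/6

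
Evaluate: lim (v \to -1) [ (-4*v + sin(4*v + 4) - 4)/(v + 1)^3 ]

Direct substitution gives 0/0.
Apply L'Hôpital: lim (4*cos(4*v + 4) - 4)/(3*(v + 1)^2), still 0/0.
Apply L'Hôpital: lim (-16*sin(4*v + 4))/(6*v + 6), still 0/0.
After 3 applications of L'Hôpital's rule the quotient is (-64*cos(4*v + 4))/(6); substituting v = -1 gives -32/3.

-32/3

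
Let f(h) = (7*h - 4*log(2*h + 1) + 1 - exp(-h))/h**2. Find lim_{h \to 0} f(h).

15/2

Substitution gives 0/0 (the numerator vanishes to order 2).
Expand each term to order h^2: the coefficient of h^2 in -4·ln(1 + 2h) is 8 and in −e^(-h) is -1/2.
Lower-order terms cancel with the polynomial part, so the numerator is (15/2)·h^2 + o(h^2), and the limit is (15/2)/(1) = 15/2.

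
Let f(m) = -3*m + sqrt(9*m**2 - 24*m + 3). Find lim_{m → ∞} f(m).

-4

An ∞ − ∞ form. Rationalising with the conjugate, the difference becomes (-24m + 3) / (√(9*m^2 - 24*m + 3) + 3m).
For large m the denominator behaves like 2·3m, so the quotient tends to -24/6 = -4.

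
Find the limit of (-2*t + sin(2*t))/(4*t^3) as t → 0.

Direct substitution gives 0/0.
Apply L'Hôpital: lim (2*cos(2*t) - 2)/(12*t^2), still 0/0.
Apply L'Hôpital: lim (-4*sin(2*t))/(24*t), still 0/0.
After 3 applications of L'Hôpital's rule the quotient is (-8*cos(2*t))/(24); substituting t = 0 gives -1/3.

-1/3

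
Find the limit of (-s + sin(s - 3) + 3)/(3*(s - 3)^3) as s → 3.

-1/18

Direct substitution gives 0/0.
Apply L'Hôpital: lim (cos(s - 3) - 1)/(9*(s - 3)^2), still 0/0.
Apply L'Hôpital: lim (-sin(s - 3))/(18*s - 54), still 0/0.
After 3 applications of L'Hôpital's rule the quotient is (-cos(s - 3))/(18); substituting s = 3 gives -1/18.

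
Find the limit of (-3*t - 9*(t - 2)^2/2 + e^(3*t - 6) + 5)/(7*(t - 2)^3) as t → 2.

Direct substitution gives 0/0.
Apply L'Hôpital: lim (-9*t + 3*e^(3*t - 6) + 15)/(21*(t - 2)^2), still 0/0.
Apply L'Hôpital: lim (9*e^(3*t - 6) - 9)/(42*t - 84), still 0/0.
After 3 applications of L'Hôpital's rule the quotient is (27*e^(3*t - 6))/(42); substituting t = 2 gives 9/14.

9/14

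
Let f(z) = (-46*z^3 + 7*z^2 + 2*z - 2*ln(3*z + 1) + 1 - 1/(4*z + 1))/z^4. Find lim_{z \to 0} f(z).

Substitution gives 0/0; apply L'Hôpital's rule 4 times.
After differentiating numerator and denominator 4 times the quotient is (-6144/(4*z + 1)^5 + 972/(3*z + 1)^4)/(24); at z = 0 this is -431/2.

-431/2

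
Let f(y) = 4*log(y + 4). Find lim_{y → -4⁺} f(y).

As y → -4⁺, y + 4 → 0⁺ and ln(y + 4) → −∞.
Multiplying by 4 gives -∞.

-∞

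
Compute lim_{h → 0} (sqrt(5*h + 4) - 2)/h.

Substitution gives 0/0. Multiply numerator and denominator by the conjugate √(4 + 5h) + √4.
The numerator becomes (4 + 5h) − 4 = 5h, so the expression simplifies to 5/(√(4 + 5h) + √4).
Letting h → 0 gives 5/(2√4) = 5/4.

5/4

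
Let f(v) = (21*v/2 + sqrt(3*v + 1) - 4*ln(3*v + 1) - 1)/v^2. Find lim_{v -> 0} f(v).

135/8

Substitution gives 0/0; apply L'Hôpital's rule 2 times.
After differentiating numerator and denominator 2 times the quotient is (36/(3*v + 1)^2 - 9/(4*(3*v + 1)^(3/2)))/(2); at v = 0 this is 135/8.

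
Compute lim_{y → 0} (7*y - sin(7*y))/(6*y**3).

Direct substitution gives 0/0.
Apply L'Hôpital: lim (7 - 7*cos(7*y))/(18*y^2), still 0/0.
Apply L'Hôpital: lim (49*sin(7*y))/(36*y), still 0/0.
After 3 applications of L'Hôpital's rule the quotient is (343*cos(7*y))/(36); substituting y = 0 gives 343/36.

343/36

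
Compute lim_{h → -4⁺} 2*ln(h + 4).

As h → -4⁺, h + 4 → 0⁺ and ln(h + 4) → −∞.
Multiplying by 2 gives -∞.

-∞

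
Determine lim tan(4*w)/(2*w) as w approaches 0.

Substitution gives 0/0.
Since tan(u)/u → 1 as u → 0, tan(4w)/(4w) → 1 and the limit is 4/2 = 2.

2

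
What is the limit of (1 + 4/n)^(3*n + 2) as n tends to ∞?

The base → 1 and the exponent → ∞: a 1^∞ form.
Take logarithms: (3n + 2)·ln(1 + 4/n). Since ln(1+u) ~ u for small u, this behaves like (3n)·(4/n) → 12.
So the limit is e^(12).

e^(12)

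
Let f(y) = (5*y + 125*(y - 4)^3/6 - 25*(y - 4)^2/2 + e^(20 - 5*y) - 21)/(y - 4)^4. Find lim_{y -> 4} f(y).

625/24

Direct substitution gives 0/0.
Apply L'Hôpital: lim (-25*y + 125*(y - 4)^2/2 - 5*e^(20 - 5*y) + 105)/(4*(y - 4)^3), still 0/0.
Apply L'Hôpital: lim (125*y + 25*e^(20 - 5*y) - 525)/(12*(y - 4)^2), still 0/0.
Apply L'Hôpital: lim (125 - 125*e^(20 - 5*y))/(24*y - 96), still 0/0.
After 4 applications of L'Hôpital's rule the quotient is (625*e^(20 - 5*y))/(24); substituting y = 4 gives 625/24.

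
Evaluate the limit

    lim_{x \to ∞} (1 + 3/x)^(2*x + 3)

Write it as [(1 + 3/x)^x]^(2) · (1 + 3/x)^(3). The bracketed term tends to e^(3) and the second factor to 1, so the limit is e^(6).

e^(6)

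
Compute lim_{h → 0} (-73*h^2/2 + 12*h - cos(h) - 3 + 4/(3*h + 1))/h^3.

-108

Substitution gives 0/0; apply L'Hôpital's rule 3 times.
After differentiating numerator and denominator 3 times the quotient is (-sin(h) - 648/(3*h + 1)^4)/(6); at h = 0 this is -108.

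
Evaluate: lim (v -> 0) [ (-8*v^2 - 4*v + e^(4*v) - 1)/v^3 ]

Direct substitution gives 0/0.
Apply L'Hôpital: lim (-16*v + 4*e^(4*v) - 4)/(3*v^2), still 0/0.
Apply L'Hôpital: lim (16*e^(4*v) - 16)/(6*v), still 0/0.
After 3 applications of L'Hôpital's rule the quotient is (64*e^(4*v))/(6); substituting v = 0 gives 32/3.

32/3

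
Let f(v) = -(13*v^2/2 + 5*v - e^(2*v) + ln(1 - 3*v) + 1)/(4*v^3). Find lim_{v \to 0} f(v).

31/12

Substitution gives 0/0 (the numerator vanishes to order 3).
Expand each term to order v^3: the coefficient of v^3 in −e^(2v) is -4/3 and in ln(1 - 3v) is -9.
Lower-order terms cancel with the polynomial part, so the numerator is (-31/3)·v^3 + o(v^3), and the limit is (-31/3)/(-4) = 31/12.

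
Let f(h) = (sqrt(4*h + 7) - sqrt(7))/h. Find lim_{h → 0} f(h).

2*√(7)/7

A 0/0 form; rationalise with √(7 + 4h) + √7. This collapses the numerator to 4h, leaving 4/(√(7 + 4h) + √7) → 4/(2√7) = 2*√(7)/7.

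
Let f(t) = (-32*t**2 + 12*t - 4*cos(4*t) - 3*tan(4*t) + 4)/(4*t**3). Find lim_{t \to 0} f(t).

-16

Substitution gives 0/0 (the numerator vanishes to order 3).
Expand each term to order t^3: the coefficient of t^3 in -3·tan(4t) is -64 and in -4·cos(4t) is 0.
Lower-order terms cancel with the polynomial part, so the numerator is (-64)·t^3 + o(t^3), and the limit is (-64)/(4) = -16.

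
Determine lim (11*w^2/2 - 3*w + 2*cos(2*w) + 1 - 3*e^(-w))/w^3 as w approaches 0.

Substitution gives 0/0 (the numerator vanishes to order 3).
Expand each term to order w^3: the coefficient of w^3 in 2·cos(2w) is 0 and in -3·e^(-w) is 1/2.
Lower-order terms cancel with the polynomial part, so the numerator is (1/2)·w^3 + o(w^3), and the limit is (1/2)/(1) = 1/2.

1/2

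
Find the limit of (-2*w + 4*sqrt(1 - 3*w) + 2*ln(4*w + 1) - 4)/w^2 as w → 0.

-41/2

Substitution gives 0/0; apply L'Hôpital's rule 2 times.
After differentiating numerator and denominator 2 times the quotient is (-32/(4*w + 1)^2 - 9/(1 - 3*w)^(3/2))/(2); at w = 0 this is -41/2.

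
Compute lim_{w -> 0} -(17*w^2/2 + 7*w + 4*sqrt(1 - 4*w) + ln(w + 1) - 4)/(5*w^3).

47/15

Substitution gives 0/0; apply L'Hôpital's rule 3 times.
After differentiating numerator and denominator 3 times the quotient is (2/(w + 1)^3 - 96/(1 - 4*w)^(5/2))/(-30); at w = 0 this is 47/15.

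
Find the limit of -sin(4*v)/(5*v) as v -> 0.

-4/5

Substitution gives 0/0.
Write it as (4/(-5))·sin(4v)/(4v); since sin(u)/u → 1, the limit is -4/5.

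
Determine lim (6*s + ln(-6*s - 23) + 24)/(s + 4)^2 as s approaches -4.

Direct substitution gives 0/0.
Apply L'Hôpital: lim (6 - 6/(-6*s - 23))/(2*s + 8), still 0/0.
After 2 applications of L'Hôpital's rule the quotient is (-36/(-6*s - 23)^2)/(2); substituting s = -4 gives -18.

-18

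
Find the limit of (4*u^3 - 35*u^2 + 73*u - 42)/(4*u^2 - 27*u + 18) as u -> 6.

85/21

At u = 6 both the top and bottom vanish — a removable singularity. Factoring out (u - 6) from each leaves (4*u^2 - 11*u + 7)/(4*u - 3), which at u = 6 equals 85/21.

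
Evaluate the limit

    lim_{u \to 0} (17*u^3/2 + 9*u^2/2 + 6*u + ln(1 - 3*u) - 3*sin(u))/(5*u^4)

Substitution gives 0/0; apply L'Hôpital's rule 4 times.
After differentiating numerator and denominator 4 times the quotient is (-3*sin(u) - 486/(3*u - 1)^4)/(120); at u = 0 this is -81/20.

-81/20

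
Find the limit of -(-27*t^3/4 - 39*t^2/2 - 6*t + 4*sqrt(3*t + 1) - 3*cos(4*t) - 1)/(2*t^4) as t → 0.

Substitution gives 0/0; apply L'Hôpital's rule 4 times.
After differentiating numerator and denominator 4 times the quotient is (-768*cos(4*t) - 1215/(4*(3*t + 1)^(7/2)))/(-48); at t = 0 this is 1429/64.

1429/64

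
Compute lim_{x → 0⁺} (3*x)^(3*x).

1

Base → 0⁺ and exponent → 0⁺: a 0^0 form.
Take logs: 3x·ln(3x). This is 0·(−∞); rewriting as ln(3x)/(1/(3x)) and applying L'Hôpital gives 0.
Hence the limit is e^0 = 1.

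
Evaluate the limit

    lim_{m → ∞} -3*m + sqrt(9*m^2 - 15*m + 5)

This has the form ∞ − ∞. Multiply and divide by the conjugate √(9*m^2 - 15*m + 5) + 3m.
That gives (-15m + 5) / (√(9*m^2 - 15*m + 5) + 3m).
Divide numerator and denominator by m: the limit is -15/(2·3) = -5/2.

-5/2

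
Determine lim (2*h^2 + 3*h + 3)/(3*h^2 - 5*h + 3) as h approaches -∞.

Numerator and denominator both have degree 2.
Dividing every term by h^2, all lower-order terms vanish and the limit is the ratio of leading coefficients, 2/(3) = 2/3.

2/3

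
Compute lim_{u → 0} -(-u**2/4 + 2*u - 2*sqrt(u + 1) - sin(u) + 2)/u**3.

-1/24

Substitution gives 0/0 (the numerator vanishes to order 3).
Expand each term to order u^3: the coefficient of u^3 in −sin(u) is 1/6 and in -2·√(1 + u) is -1/8.
Lower-order terms cancel with the polynomial part, so the numerator is (1/24)·u^3 + o(u^3), and the limit is (1/24)/(-1) = -1/24.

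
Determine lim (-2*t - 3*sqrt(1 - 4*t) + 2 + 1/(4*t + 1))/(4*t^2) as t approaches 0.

11/2

Substitution gives 0/0 (the numerator vanishes to order 2).
Expand each term to order t^2: the coefficient of t^2 in 1/(1 + 4t) is 16 and in -3·√(1 - 4t) is 6.
Lower-order terms cancel with the polynomial part, so the numerator is (22)·t^2 + o(t^2), and the limit is (22)/(4) = 11/2.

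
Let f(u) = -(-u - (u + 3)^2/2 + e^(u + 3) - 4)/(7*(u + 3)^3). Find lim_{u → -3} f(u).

Direct substitution gives 0/0.
Apply L'Hôpital: lim (-u + e^(u + 3) - 4)/(-21*(u + 3)^2), still 0/0.
Apply L'Hôpital: lim (e^(u + 3) - 1)/(-42*u - 126), still 0/0.
After 3 applications of L'Hôpital's rule the quotient is (e^(u + 3))/(-42); substituting u = -3 gives -1/42.

-1/42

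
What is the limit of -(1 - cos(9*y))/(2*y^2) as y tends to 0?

-81/4

Substitution gives 0/0.
Use (1 − cos u)/u² → 1/2 with u = 9y: the limit is 9²/(2·(-2)) = -81/4.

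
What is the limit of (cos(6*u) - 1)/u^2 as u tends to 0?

Direct substitution gives 0/0.
Apply L'Hôpital: lim (-6*sin(6*u))/(2*u), still 0/0.
After 2 applications of L'Hôpital's rule the quotient is (-36*cos(6*u))/(2); substituting u = 0 gives -18.

-18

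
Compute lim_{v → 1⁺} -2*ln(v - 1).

As v → 1⁺, v - 1 → 0⁺ and ln(v - 1) → −∞.
Multiplying by -2 gives ∞.

∞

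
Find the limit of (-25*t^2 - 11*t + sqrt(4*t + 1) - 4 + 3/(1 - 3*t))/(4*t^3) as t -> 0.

85/4

Substitution gives 0/0 (the numerator vanishes to order 3).
Expand each term to order t^3: the coefficient of t^3 in 3·1/(1 - 3t) is 81 and in √(1 + 4t) is 4.
Lower-order terms cancel with the polynomial part, so the numerator is (85)·t^3 + o(t^3), and the limit is (85)/(4) = 85/4.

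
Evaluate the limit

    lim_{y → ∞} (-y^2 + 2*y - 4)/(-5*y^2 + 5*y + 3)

1/5

Numerator and denominator both have degree 2.
Dividing every term by y^2, all lower-order terms vanish and the limit is the ratio of leading coefficients, -1/(-5) = 1/5.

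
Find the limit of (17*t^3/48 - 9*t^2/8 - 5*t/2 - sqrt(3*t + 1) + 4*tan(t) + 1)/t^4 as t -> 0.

405/128

Substitution gives 0/0; apply L'Hôpital's rule 4 times.
After differentiating numerator and denominator 4 times the quotient is (96*tan(t)^3/cos(t)^2 + 64*tan(t)/cos(t)^2 + 1215/(16*(3*t + 1)^(7/2)))/(24); at t = 0 this is 405/128.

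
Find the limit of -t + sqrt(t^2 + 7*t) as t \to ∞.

7/2

This has the form ∞ − ∞. Multiply and divide by the conjugate √(t^2 + 7*t) + t.
That gives (7t) / (√(t^2 + 7*t) + t).
Divide numerator and denominator by t: the limit is 7/(2·1) = 7/2.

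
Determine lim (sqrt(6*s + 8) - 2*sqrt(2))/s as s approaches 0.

Substitution gives 0/0. Multiply numerator and denominator by the conjugate √(8 + 6s) + √8.
The numerator becomes (8 + 6s) − 8 = 6s, so the expression simplifies to 6/(√(8 + 6s) + √8).
Letting s → 0 gives 6/(2√8) = 3*√(2)/4.

3*√(2)/4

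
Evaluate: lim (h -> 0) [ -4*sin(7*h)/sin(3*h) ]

Substitution gives 0/0.
Divide numerator and denominator by h: sin(7h)/h → 7 and sin(3h)/h → 3, so the limit is -4·7/3 = -28/3.

-28/3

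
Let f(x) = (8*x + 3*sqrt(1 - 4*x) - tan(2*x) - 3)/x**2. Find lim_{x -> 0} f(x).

Substitution gives 0/0 (the numerator vanishes to order 2).
Expand each term to order x^2: the coefficient of x^2 in 3·√(1 - 4x) is -6 and in −tan(2x) is 0.
Lower-order terms cancel with the polynomial part, so the numerator is (-6)·x^2 + o(x^2), and the limit is (-6)/(1) = -6.

-6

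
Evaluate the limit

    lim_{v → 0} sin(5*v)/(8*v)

5/8

Substitution gives 0/0.
Write it as (5/8)·sin(5v)/(5v); since sin(u)/u → 1, the limit is 5/8.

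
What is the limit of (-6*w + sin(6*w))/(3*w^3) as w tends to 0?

-12

Direct substitution gives 0/0.
Apply L'Hôpital: lim (6*cos(6*w) - 6)/(9*w^2), still 0/0.
Apply L'Hôpital: lim (-36*sin(6*w))/(18*w), still 0/0.
After 3 applications of L'Hôpital's rule the quotient is (-216*cos(6*w))/(18); substituting w = 0 gives -12.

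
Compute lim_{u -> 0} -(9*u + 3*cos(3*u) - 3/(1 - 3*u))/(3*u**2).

27/2

Substitution gives 0/0 (the numerator vanishes to order 2).
Expand each term to order u^2: the coefficient of u^2 in -3·1/(1 - 3u) is -27 and in 3·cos(3u) is -27/2.
Lower-order terms cancel with the polynomial part, so the numerator is (-81/2)·u^2 + o(u^2), and the limit is (-81/2)/(-3) = 27/2.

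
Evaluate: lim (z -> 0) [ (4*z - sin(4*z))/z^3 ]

Direct substitution gives 0/0.
Apply L'Hôpital: lim (4 - 4*cos(4*z))/(3*z^2), still 0/0.
Apply L'Hôpital: lim (16*sin(4*z))/(6*z), still 0/0.
After 3 applications of L'Hôpital's rule the quotient is (64*cos(4*z))/(6); substituting z = 0 gives 32/3.

32/3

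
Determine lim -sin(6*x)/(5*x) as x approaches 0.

-6/5

Substitution gives 0/0.
Write it as (6/(-5))·sin(6x)/(6x); since sin(u)/u → 1, the limit is -6/5.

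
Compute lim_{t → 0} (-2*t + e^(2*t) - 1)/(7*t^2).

Direct substitution gives 0/0.
Apply L'Hôpital: lim (2*e^(2*t) - 2)/(14*t), still 0/0.
After 2 applications of L'Hôpital's rule the quotient is (4*e^(2*t))/(14); substituting t = 0 gives 2/7.

2/7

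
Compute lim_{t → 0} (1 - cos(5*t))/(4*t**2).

Substitution gives 0/0.
Use (1 − cos u)/u² → 1/2 with u = 5t: the limit is 5²/(2·4) = 25/8.

25/8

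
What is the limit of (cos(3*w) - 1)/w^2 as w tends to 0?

-9/2

Direct substitution gives 0/0.
Apply L'Hôpital: lim (-3*sin(3*w))/(2*w), still 0/0.
After 2 applications of L'Hôpital's rule the quotient is (-9*cos(3*w))/(2); substituting w = 0 gives -9/2.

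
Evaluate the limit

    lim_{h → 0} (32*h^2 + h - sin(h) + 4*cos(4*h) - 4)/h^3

Substitution gives 0/0 (the numerator vanishes to order 3).
Expand each term to order h^3: the coefficient of h^3 in −sin(h) is 1/6 and in 4·cos(4h) is 0.
Lower-order terms cancel with the polynomial part, so the numerator is (1/6)·h^3 + o(h^3), and the limit is (1/6)/(1) = 1/6.

1/6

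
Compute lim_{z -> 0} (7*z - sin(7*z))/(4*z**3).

343/24

Direct substitution gives 0/0.
Apply L'Hôpital: lim (7 - 7*cos(7*z))/(12*z^2), still 0/0.
Apply L'Hôpital: lim (49*sin(7*z))/(24*z), still 0/0.
After 3 applications of L'Hôpital's rule the quotient is (343*cos(7*z))/(24); substituting z = 0 gives 343/24.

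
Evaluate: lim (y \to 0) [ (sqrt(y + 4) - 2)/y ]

A 0/0 form; rationalise with √(4 + y) + √4. This collapses the numerator to y, leaving 1/(√(4 + y) + √4) → 1/(2√4) = 1/4.

1/4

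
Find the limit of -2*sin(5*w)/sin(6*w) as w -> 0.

Substitution gives 0/0.
Divide numerator and denominator by w: sin(5w)/w → 5 and sin(6w)/w → 6, so the limit is -2·5/6 = -5/3.

-5/3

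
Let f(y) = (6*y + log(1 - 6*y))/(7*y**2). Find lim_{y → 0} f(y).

Direct substitution gives 0/0.
Apply L'Hôpital: lim (6 - 6/(1 - 6*y))/(14*y), still 0/0.
After 2 applications of L'Hôpital's rule the quotient is (-36/(1 - 6*y)^2)/(14); substituting y = 0 gives -18/7.

-18/7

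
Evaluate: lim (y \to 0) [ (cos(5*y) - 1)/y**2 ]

Direct substitution gives 0/0.
Apply L'Hôpital: lim (-5*sin(5*y))/(2*y), still 0/0.
After 2 applications of L'Hôpital's rule the quotient is (-25*cos(5*y))/(2); substituting y = 0 gives -25/2.

-25/2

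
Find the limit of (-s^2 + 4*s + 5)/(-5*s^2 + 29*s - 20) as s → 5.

Direct substitution gives 0/0, so factor. Both numerator and denominator have (s - 5) as a factor.
After cancelling, the expression reduces to (-s - 1)/(4 - 5*s).
Substituting s = 5 gives 2/7.

2/7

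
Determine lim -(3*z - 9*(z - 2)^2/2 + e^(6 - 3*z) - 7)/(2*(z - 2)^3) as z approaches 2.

Direct substitution gives 0/0.
Apply L'Hôpital: lim (-9*z - 3*e^(6 - 3*z) + 21)/(-6*(z - 2)^2), still 0/0.
Apply L'Hôpital: lim (9*e^(6 - 3*z) - 9)/(24 - 12*z), still 0/0.
After 3 applications of L'Hôpital's rule the quotient is (-27*e^(6 - 3*z))/(-12); substituting z = 2 gives 9/4.

9/4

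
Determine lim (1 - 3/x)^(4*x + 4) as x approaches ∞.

Let L be the limit and take ln: ln L = lim (4x + 4)·ln(1 - 3/x) = lim (4x + 4)·(-3/x + O(1/x²)) = -12.
Hence L = e^(-12).

e^(-12)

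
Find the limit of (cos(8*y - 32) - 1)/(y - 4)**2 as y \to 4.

-32

Direct substitution gives 0/0.
Apply L'Hôpital: lim (-8*sin(8*y - 32))/(2*y - 8), still 0/0.
After 2 applications of L'Hôpital's rule the quotient is (-64*cos(8*y - 32))/(2); substituting y = 4 gives -32.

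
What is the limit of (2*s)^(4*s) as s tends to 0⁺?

Base → 0⁺ and exponent → 0⁺: a 0^0 form.
Take logs: 4s·ln(2s). This is 0·(−∞); rewriting as ln(2s)/(1/(4s)) and applying L'Hôpital gives 0.
Hence the limit is e^0 = 1.

1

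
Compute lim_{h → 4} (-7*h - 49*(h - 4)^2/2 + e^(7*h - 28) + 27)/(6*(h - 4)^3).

343/36

Direct substitution gives 0/0.
Apply L'Hôpital: lim (-49*h + 7*e^(7*h - 28) + 189)/(18*(h - 4)^2), still 0/0.
Apply L'Hôpital: lim (49*e^(7*h - 28) - 49)/(36*h - 144), still 0/0.
After 3 applications of L'Hôpital's rule the quotient is (343*e^(7*h - 28))/(36); substituting h = 4 gives 343/36.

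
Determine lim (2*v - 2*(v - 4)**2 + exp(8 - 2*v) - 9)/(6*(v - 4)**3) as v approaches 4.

-2/9

Direct substitution gives 0/0.
Apply L'Hôpital: lim (-4*v - 2*e^(8 - 2*v) + 18)/(18*(v - 4)^2), still 0/0.
Apply L'Hôpital: lim (4*e^(8 - 2*v) - 4)/(36*v - 144), still 0/0.
After 3 applications of L'Hôpital's rule the quotient is (-8*e^(8 - 2*v))/(36); substituting v = 4 gives -2/9.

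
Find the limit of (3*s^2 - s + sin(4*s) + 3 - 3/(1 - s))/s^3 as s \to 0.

Substitution gives 0/0; apply L'Hôpital's rule 3 times.
After differentiating numerator and denominator 3 times the quotient is (-64*cos(4*s) - 18/(s - 1)^4)/(6); at s = 0 this is -41/3.

-41/3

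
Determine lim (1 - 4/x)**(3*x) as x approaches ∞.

e^(-12)

The base → 1 and the exponent → ∞: a 1^∞ form.
Take logarithms: (3x)·ln(1 - 4/x). Since ln(1+u) ~ u for small u, this behaves like (3x)·(-4/x) → -12.
So the limit is e^(-12).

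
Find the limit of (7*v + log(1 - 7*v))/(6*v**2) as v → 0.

Direct substitution gives 0/0.
Apply L'Hôpital: lim (7 - 7/(1 - 7*v))/(12*v), still 0/0.
After 2 applications of L'Hôpital's rule the quotient is (-49/(1 - 7*v)^2)/(12); substituting v = 0 gives -49/12.

-49/12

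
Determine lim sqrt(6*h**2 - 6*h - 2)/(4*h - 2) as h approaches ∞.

√(6)/4

For large |h|, √(6*h^2 - 6*h - 2) ≈ √6·|h| and the denominator ≈ 4h.
Since h → +∞, |h| = h, giving √6/(4) = √(6)/4.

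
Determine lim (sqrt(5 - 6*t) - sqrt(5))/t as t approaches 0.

-3*√(5)/5

Substitution gives 0/0. Multiply numerator and denominator by the conjugate √(5 - 6t) + √5.
The numerator becomes (5 - 6t) − 5 = -6t, so the expression simplifies to -6/(√(5 - 6t) + √5).
Letting t → 0 gives -6/(2√5) = -3*√(5)/5.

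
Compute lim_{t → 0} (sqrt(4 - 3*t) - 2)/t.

Substitution gives 0/0. Multiply numerator and denominator by the conjugate √(4 - 3t) + √4.
The numerator becomes (4 - 3t) − 4 = -3t, so the expression simplifies to -3/(√(4 - 3t) + √4).
Letting t → 0 gives -3/(2√4) = -3/4.

-3/4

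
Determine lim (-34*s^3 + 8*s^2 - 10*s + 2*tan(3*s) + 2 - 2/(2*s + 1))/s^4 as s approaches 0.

Substitution gives 0/0 (the numerator vanishes to order 4).
Expand each term to order s^4: the coefficient of s^4 in -2·1/(1 + 2s) is -32 and in 2·tan(3s) is 0.
Lower-order terms cancel with the polynomial part, so the numerator is (-32)·s^4 + o(s^4), and the limit is (-32)/(1) = -32.

-32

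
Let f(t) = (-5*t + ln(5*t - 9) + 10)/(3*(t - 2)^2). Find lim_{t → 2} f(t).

-25/6

Direct substitution gives 0/0.
Apply L'Hôpital: lim (-5 + 5/(5*t - 9))/(6*t - 12), still 0/0.
After 2 applications of L'Hôpital's rule the quotient is (-25/(5*t - 9)^2)/(6); substituting t = 2 gives -25/6.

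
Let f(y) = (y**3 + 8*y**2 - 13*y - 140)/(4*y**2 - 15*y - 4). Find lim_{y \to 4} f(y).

Since y = 4 makes numerator and denominator zero, (y - 4) divides both.
Cancelling it gives (y^2 + 12*y + 35)/(4*y + 1); now plug in y = 4 to get 99/17.

99/17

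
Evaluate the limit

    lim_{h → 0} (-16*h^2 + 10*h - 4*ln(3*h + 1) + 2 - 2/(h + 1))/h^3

-34

Substitution gives 0/0 (the numerator vanishes to order 3).
Expand each term to order h^3: the coefficient of h^3 in -2·1/(1 + h) is 2 and in -4·ln(1 + 3h) is -36.
Lower-order terms cancel with the polynomial part, so the numerator is (-34)·h^3 + o(h^3), and the limit is (-34)/(1) = -34.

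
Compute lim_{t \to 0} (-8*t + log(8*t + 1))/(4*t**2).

-8

Direct substitution gives 0/0.
Apply L'Hôpital: lim (-8 + 8/(8*t + 1))/(8*t), still 0/0.
After 2 applications of L'Hôpital's rule the quotient is (-64/(8*t + 1)^2)/(8); substituting t = 0 gives -8.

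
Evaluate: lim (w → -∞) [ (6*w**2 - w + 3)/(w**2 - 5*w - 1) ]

6

Numerator and denominator both have degree 2.
Dividing every term by w^2, all lower-order terms vanish and the limit is the ratio of leading coefficients, 6/(1) = 6.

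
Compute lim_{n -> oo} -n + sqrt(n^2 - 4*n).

An ∞ − ∞ form. Rationalising with the conjugate, the difference becomes (-4n) / (√(n^2 - 4*n) + n).
For large n the denominator behaves like 2·n, so the quotient tends to -4/2 = -2.

-2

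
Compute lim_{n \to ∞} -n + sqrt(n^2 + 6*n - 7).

This has the form ∞ − ∞. Multiply and divide by the conjugate √(n^2 + 6*n - 7) + n.
That gives (6n - 7) / (√(n^2 + 6*n - 7) + n).
Divide numerator and denominator by n: the limit is 6/(2·1) = 3.

3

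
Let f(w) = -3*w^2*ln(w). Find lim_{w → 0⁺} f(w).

0

This is a 0·(−∞) form. Rewrite as -3·ln(w) / w^(−2) and apply L'Hôpital:
the derivative quotient is -3·(1/w) / (−2·w^(−3)) = (3/2)·w^2 → 0.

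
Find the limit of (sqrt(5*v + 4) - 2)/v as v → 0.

5/4

Substitution gives 0/0. Multiply numerator and denominator by the conjugate √(4 + 5v) + √4.
The numerator becomes (4 + 5v) − 4 = 5v, so the expression simplifies to 5/(√(4 + 5v) + √4).
Letting v → 0 gives 5/(2√4) = 5/4.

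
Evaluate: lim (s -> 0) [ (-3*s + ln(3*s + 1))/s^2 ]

-9/2

Direct substitution gives 0/0.
Apply L'Hôpital: lim (-3 + 3/(3*s + 1))/(2*s), still 0/0.
After 2 applications of L'Hôpital's rule the quotient is (-9/(3*s + 1)^2)/(2); substituting s = 0 gives -9/2.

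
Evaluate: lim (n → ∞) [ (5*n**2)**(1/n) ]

Base → ∞ and exponent → 0: an ∞^0 form.
Take logs: (1/n)·ln(5·n^2) = (ln 5 + 2·ln n)/n → 0.
So the limit is e^0 = 1.

1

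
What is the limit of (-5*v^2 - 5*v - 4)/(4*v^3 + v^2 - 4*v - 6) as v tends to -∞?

0

The denominator has degree 3 and the numerator degree 2. Dividing numerator and denominator by v^3 sends every term to 0 except the leading denominator term, so the limit is 0.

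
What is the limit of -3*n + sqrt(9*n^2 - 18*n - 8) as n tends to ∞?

-3

This has the form ∞ − ∞. Multiply and divide by the conjugate √(9*n^2 - 18*n - 8) + 3n.
That gives (-18n - 8) / (√(9*n^2 - 18*n - 8) + 3n).
Divide numerator and denominator by n: the limit is -18/(2·3) = -3.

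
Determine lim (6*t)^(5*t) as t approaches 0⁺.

Base → 0⁺ and exponent → 0⁺: a 0^0 form.
Take logs: 5t·ln(6t). This is 0·(−∞); rewriting as ln(6t)/(1/(5t)) and applying L'Hôpital gives 0.
Hence the limit is e^0 = 1.

1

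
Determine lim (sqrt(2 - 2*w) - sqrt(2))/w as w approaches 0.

A 0/0 form; rationalise with √(2 - 2w) + √2. This collapses the numerator to -2w, leaving -2/(√(2 - 2w) + √2) → -2/(2√2) = -√(2)/2.

-√(2)/2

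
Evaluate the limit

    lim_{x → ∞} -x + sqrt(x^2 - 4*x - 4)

This has the form ∞ − ∞. Multiply and divide by the conjugate √(x^2 - 4*x - 4) + x.
That gives (-4x - 4) / (√(x^2 - 4*x - 4) + x).
Divide numerator and denominator by x: the limit is -4/(2·1) = -2.

-2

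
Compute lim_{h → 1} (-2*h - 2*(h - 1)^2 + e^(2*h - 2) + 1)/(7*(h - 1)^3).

Direct substitution gives 0/0.
Apply L'Hôpital: lim (-4*h + 2*e^(2*h - 2) + 2)/(21*(h - 1)^2), still 0/0.
Apply L'Hôpital: lim (4*e^(2*h - 2) - 4)/(42*h - 42), still 0/0.
After 3 applications of L'Hôpital's rule the quotient is (8*e^(2*h - 2))/(42); substituting h = 1 gives 4/21.

4/21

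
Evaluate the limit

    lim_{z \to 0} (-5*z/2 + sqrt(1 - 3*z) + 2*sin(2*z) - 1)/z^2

Substitution gives 0/0 (the numerator vanishes to order 2).
Expand each term to order z^2: the coefficient of z^2 in √(1 - 3z) is -9/8 and in 2·sin(2z) is 0.
Lower-order terms cancel with the polynomial part, so the numerator is (-9/8)·z^2 + o(z^2), and the limit is (-9/8)/(1) = -9/8.

-9/8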